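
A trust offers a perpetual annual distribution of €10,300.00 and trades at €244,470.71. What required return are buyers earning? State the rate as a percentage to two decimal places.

P = C/r ⇒ r = C/P = €10,300.00/€244,470.71 = 0.042132

4.21%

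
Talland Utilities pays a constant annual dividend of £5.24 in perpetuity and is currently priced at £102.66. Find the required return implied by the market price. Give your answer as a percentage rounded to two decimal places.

P = C/r ⇒ r = C/P = £5.24/£102.66 = 0.051042

5.10%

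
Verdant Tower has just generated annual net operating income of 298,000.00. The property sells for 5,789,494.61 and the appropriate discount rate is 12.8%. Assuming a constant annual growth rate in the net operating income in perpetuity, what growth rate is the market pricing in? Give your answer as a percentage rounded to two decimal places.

7.28%

P = D₀(1+g)/(r−g) ⇒ P(r−g) = D₀(1+g) ⇒ g(P+D₀) = P·r − D₀
g = (P·r − D₀)/(P + D₀) = (5,789,494.61×0.128 − 298,000.00) / (5,789,494.61 + 298,000.00) = 0.072781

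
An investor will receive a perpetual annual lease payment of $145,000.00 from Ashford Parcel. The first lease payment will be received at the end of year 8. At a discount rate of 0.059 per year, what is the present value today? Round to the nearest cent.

Value at end of year 7: C / r = $145,000.00 / 0.059 = $2,457,627.1186
Discount to today: PV = $2,457,627.1186 / (1 + 0.059)^7 = $2,457,627.1186 / 1.493729 = $1,645,296.86

$1645296.86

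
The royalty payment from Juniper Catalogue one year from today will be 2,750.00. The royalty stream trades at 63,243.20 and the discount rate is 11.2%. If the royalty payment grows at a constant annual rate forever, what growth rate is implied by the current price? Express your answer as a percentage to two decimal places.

P = D₁/(r−g) ⇒ g = r − D₁/P = 0.112 − 2,750.00/63,243.20 = 0.068517

6.85%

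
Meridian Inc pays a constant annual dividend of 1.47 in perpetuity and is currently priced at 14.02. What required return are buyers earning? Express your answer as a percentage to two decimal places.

10.49%

P = C/r ⇒ r = C/P = 1.47/14.02 = 0.104850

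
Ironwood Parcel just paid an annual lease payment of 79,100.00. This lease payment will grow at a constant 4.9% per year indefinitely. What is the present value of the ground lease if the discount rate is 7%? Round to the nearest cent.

D₁ = D₀ × (1 + g) = 79,100.00 × 1.049 = 82,975.9000
Growing perpetuity: P = D₁ / (r − g) = 82,975.9000 / (0.07 − 0.049) = 3,951,233.33

3951233.33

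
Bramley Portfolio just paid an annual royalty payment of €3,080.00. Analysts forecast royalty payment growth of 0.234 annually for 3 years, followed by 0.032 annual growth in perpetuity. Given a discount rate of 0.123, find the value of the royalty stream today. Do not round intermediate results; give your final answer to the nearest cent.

D_1 = 3800.72000
D_2 = 4690.08848
D_3 = 5787.56918
Terminal value at year 3: TV = D_3×(1+g_2)/(r−g_2) = 5972.77140/0.091 = 65634.85053
P_0 = D_1/(1+r)^1 + D_2/(1+r)^2 + D_3/(1+r)^3 + TV/(1+r)^3
    = 3384.43455 + 3718.96014 + 4086.55103 + 46344.18315 = 57534.12887

€57534.13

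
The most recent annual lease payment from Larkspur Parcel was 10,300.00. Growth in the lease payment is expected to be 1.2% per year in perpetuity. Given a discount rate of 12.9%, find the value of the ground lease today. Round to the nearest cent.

89090.60

D₁ = D₀ × (1 + g) = 10,300.00 × 1.012 = 10,423.6000
Growing perpetuity: P = D₁ / (r − g) = 10,423.6000 / (0.129 − 0.012) = 89,090.60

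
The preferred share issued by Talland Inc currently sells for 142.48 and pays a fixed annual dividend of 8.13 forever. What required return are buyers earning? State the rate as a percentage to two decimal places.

P = C/r ⇒ r = C/P = 8.13/142.48 = 0.057061

5.71%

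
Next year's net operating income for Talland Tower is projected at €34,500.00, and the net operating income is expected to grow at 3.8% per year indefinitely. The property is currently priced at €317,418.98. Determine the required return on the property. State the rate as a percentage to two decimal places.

P = D₁/(r − g) ⇒ r = D₁/P + g = €34,500.0000/€317,418.98 + 0.038 = 0.108689 + 0.038 = 0.146689

14.67%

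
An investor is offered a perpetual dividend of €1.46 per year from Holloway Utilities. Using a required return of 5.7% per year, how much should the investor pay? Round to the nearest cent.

Level perpetuity: PV = C / r = €1.46 / 0.057 = €25.61

€25.61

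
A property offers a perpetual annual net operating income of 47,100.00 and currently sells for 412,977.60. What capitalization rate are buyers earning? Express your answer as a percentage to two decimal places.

P = C/r ⇒ r = C/P = 47,100.00/412,977.60 = 0.114050

11.40%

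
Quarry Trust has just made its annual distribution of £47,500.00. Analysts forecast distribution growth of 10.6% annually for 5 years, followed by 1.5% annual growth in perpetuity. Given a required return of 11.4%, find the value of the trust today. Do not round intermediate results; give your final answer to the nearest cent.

D_1 = 52535.00000
D_2 = 58103.71000
D_3 = 64262.70326
D_4 = 71074.54981
D_5 = 78608.45208
Terminal value at year 5: TV = D_5×(1+g_2)/(r−g_2) = 79787.57887/0.099 = 805935.14006
P_0 = D_1/(1+r)^1 + D_2/(1+r)^2 + D_3/(1+r)^3 + D_4/(1+r)^4 + D_5/(1+r)^5 + TV/(1+r)^5
    = 47158.88689 + 46820.22343 + 46483.99203 + 46150.17521 + 45818.75564 + 469757.94921 = 702189.98240

£702189.98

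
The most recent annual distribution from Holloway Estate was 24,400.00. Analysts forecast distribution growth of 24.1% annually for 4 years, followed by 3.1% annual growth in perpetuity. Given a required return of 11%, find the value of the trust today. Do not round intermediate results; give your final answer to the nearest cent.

D_1 = 30280.40000
D_2 = 37577.97640
D_3 = 46634.26871
D_4 = 57873.12747
Terminal value at year 4: TV = D_4×(1+g_2)/(r−g_2) = 59667.19442/0.079 = 755280.94207
P_0 = D_1/(1+r)^1 + D_2/(1+r)^2 + D_3/(1+r)^3 + D_4/(1+r)^4 + TV/(1+r)^4
    = 27279.63964 + 30499.12864 + 34098.57536 + 38122.82164 + 497526.95072 = 627527.11600

627527.12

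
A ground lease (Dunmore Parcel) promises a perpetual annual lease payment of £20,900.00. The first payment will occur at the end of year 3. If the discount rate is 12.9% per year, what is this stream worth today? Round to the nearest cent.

£127106.77

Value at end of year 2: C / r = £20,900.00 / 0.129 = £162,015.5039
Discount to today: PV = £162,015.5039 / (1 + 0.129)^2 = £162,015.5039 / 1.274641 = £127,106.77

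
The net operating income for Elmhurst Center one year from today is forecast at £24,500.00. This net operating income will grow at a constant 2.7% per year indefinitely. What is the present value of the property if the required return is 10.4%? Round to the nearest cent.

Growing perpetuity: P = D₁ / (r − g) = £24,500.0000 / (0.104 − 0.027) = £318,181.82

£318181.82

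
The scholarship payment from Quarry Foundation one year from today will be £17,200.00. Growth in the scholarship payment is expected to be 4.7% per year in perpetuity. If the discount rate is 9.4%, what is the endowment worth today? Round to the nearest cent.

£365957.45

Growing perpetuity: P = D₁ / (r − g) = £17,200.0000 / (0.094 − 0.047) = £365,957.45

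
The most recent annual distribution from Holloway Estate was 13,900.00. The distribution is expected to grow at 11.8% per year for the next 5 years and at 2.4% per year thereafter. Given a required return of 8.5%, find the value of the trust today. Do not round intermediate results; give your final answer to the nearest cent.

347151.98

D_1 = 15540.20000
D_2 = 17373.94360
D_3 = 19424.06894
D_4 = 21716.10908
D_5 = 24278.60995
Terminal value at year 5: TV = D_5×(1+g_2)/(r−g_2) = 24861.29659/0.061 = 407562.23919
P_0 = D_1/(1+r)^1 + D_2/(1+r)^2 + D_3/(1+r)^3 + D_4/(1+r)^4 + D_5/(1+r)^5 + TV/(1+r)^5
    = 14322.76498 + 14758.38824 + 15207.26088 + 15669.78587 + 16146.37843 + 271047.40188 = 347151.98028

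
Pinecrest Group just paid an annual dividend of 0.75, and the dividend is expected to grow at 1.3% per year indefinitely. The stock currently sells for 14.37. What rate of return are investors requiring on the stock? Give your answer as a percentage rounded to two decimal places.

D₁ = 0.75 × 1.013 = 0.7598
P = D₁/(r − g) ⇒ r = D₁/P + g = 0.7598/14.37 + 0.013 = 0.052871 + 0.013 = 0.065871

6.59%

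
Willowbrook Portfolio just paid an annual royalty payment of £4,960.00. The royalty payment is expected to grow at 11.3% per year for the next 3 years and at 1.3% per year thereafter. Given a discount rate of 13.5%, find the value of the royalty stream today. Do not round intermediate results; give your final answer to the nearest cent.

D_1 = 5520.48000
D_2 = 6144.29424
D_3 = 6838.59949
Terminal value at year 3: TV = D_3×(1+g_2)/(r−g_2) = 6927.50128/0.122 = 56782.79740
P_0 = D_1/(1+r)^1 + D_2/(1+r)^2 + D_3/(1+r)^3 + TV/(1+r)^3
    = 4863.85903 + 4769.58159 + 4677.13155 + 38835.52670 = 53146.09887

£53146.10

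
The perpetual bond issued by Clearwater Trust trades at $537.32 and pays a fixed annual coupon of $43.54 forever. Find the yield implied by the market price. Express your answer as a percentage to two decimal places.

8.10%

P = C/r ⇒ r = C/P = $43.54/$537.32 = 0.081032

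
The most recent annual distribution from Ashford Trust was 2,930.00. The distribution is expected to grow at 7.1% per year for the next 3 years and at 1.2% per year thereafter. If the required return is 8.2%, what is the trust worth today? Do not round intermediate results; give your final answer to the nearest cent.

49693.08

D_1 = 3138.03000
D_2 = 3360.83013
D_3 = 3599.44907
Terminal value at year 3: TV = D_3×(1+g_2)/(r−g_2) = 3642.64246/0.07 = 52037.74940
P_0 = D_1/(1+r)^1 + D_2/(1+r)^2 + D_3/(1+r)^3 + TV/(1+r)^3
    = 2900.21257 + 2870.72797 + 2841.54312 + 41080.59480 = 49693.07845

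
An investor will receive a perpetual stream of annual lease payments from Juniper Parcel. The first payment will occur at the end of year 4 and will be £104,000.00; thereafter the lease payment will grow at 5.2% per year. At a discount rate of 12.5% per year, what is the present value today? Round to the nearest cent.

£1000582.52

Value at end of year 3: C₁ / (r − g) = £104,000.00 / (0.125 − 0.052) = £1,424,657.5342
Discount to today: PV = £1,424,657.5342 / (1 + 0.125)^3 = £1,424,657.5342 / 1.423828 = £1,000,582.52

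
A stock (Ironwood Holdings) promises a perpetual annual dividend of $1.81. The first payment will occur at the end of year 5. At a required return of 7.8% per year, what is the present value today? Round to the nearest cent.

Value at end of year 4: C / r = $1.81 / 0.078 = $23.2051
Discount to today: PV = $23.2051 / (1 + 0.078)^4 = $23.2051 / 1.350439 = $17.18

$17.18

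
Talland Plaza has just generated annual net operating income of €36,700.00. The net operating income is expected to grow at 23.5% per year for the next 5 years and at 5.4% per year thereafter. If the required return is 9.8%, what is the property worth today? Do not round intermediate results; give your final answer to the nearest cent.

D_1 = 45324.50000
D_2 = 55975.75750
D_3 = 69130.06051
D_4 = 85375.62473
D_5 = 105438.89655
Terminal value at year 5: TV = D_5×(1+g_2)/(r−g_2) = 111132.59696/0.044 = 2525740.83997
P_0 = D_1/(1+r)^1 + D_2/(1+r)^2 + D_3/(1+r)^3 + D_4/(1+r)^4 + D_5/(1+r)^5 + TV/(1+r)^5
    = 41279.14390 + 46429.63817 + 52222.77153 + 58738.72754 + 66067.69446 + 1582621.59003 = 1847359.56564

€1847359.57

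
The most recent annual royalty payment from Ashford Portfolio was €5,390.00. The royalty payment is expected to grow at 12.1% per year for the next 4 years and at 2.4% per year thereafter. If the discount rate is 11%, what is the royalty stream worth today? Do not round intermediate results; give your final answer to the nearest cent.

€88860.15

D_1 = 6042.19000
D_2 = 6773.29499
D_3 = 7592.86368
D_4 = 8511.60019
Terminal value at year 4: TV = D_4×(1+g_2)/(r−g_2) = 8715.87859/0.086 = 101347.42551
P_0 = D_1/(1+r)^1 + D_2/(1+r)^2 + D_3/(1+r)^3 + D_4/(1+r)^4 + TV/(1+r)^4
    = 5443.41441 + 5497.35816 + 5551.83648 + 5606.85468 + 66760.68833 = 88860.15208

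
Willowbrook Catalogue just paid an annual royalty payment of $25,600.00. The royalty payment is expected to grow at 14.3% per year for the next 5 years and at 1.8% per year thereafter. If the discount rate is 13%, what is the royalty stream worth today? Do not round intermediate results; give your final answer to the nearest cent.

D_1 = 29260.80000
D_2 = 33445.09440
D_3 = 38227.74290
D_4 = 43694.31013
D_5 = 49942.59648
Terminal value at year 5: TV = D_5×(1+g_2)/(r−g_2) = 50841.56322/0.112 = 453942.52875
P_0 = D_1/(1+r)^1 + D_2/(1+r)^2 + D_3/(1+r)^3 + D_4/(1+r)^4 + D_5/(1+r)^5 + TV/(1+r)^5
    = 25894.51327 + 26192.41475 + 26493.74342 + 26798.53870 + 27106.84047 + 246381.81785 = 378867.86847

$378867.87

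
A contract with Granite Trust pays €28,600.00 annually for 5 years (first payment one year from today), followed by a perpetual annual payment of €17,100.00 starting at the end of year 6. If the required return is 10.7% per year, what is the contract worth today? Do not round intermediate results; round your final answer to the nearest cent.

€202638.61

PV of 5-year annuity: €28,600.00 × [1 − (1+0.107)^−5] / 0.107 = 106505.23013
Perpetuity value at year 5: €17,100.00 / 0.107 = 159813.08411
PV of perpetuity: 159813.08411 / (1+0.107)^5 = 96133.38358
Total PV = 106505.23013 + 96133.38358 = 202638.61371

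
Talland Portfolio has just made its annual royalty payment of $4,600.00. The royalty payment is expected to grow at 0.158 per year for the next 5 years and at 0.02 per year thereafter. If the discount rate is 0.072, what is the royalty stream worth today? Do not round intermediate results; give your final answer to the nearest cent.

D_1 = 5326.80000
D_2 = 6168.43440
D_3 = 7143.04704
D_4 = 8271.64847
D_5 = 9578.56892
Terminal value at year 5: TV = D_5×(1+g_2)/(r−g_2) = 9770.14030/0.052 = 187887.31352
P_0 = D_1/(1+r)^1 + D_2/(1+r)^2 + D_3/(1+r)^3 + D_4/(1+r)^4 + D_5/(1+r)^5 + TV/(1+r)^5
    = 4969.02985 + 5367.66471 + 5798.27960 + 6263.44009 + 6765.91756 + 132716.07524 = 161880.40705

$161880.41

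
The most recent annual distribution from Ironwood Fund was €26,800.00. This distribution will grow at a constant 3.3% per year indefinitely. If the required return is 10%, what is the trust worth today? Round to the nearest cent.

€413200.00

D₁ = D₀ × (1 + g) = €26,800.00 × 1.033 = €27,684.4000
Growing perpetuity: P = D₁ / (r − g) = €27,684.4000 / (0.1 − 0.033) = €413,200.00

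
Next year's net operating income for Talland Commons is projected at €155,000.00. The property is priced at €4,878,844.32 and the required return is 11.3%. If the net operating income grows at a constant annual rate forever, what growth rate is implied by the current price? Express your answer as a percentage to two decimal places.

8.12%

P = D₁/(r−g) ⇒ g = r − D₁/P = 0.113 − €155,000.00/€4,878,844.32 = 0.081230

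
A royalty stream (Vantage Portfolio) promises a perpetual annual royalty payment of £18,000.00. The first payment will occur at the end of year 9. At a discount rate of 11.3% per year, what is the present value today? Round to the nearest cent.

Value at end of year 8: C / r = £18,000.00 / 0.113 = £159,292.0354
Discount to today: PV = £159,292.0354 / (1 + 0.113)^8 = £159,292.0354 / 2.354840 = £67,644.54

£67644.54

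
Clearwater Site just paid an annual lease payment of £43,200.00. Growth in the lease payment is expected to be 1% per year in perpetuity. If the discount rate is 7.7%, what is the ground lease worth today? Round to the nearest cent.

D₁ = D₀ × (1 + g) = £43,200.00 × 1.01 = £43,632.0000
Growing perpetuity: P = D₁ / (r − g) = £43,632.0000 / (0.077 − 0.01) = £651,223.88

£651223.88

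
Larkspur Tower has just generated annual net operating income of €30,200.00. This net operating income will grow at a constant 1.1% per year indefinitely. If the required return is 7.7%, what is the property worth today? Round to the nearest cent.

D₁ = D₀ × (1 + g) = €30,200.00 × 1.011 = €30,532.2000
Growing perpetuity: P = D₁ / (r − g) = €30,532.2000 / (0.077 − 0.011) = €462,609.09

€462609.09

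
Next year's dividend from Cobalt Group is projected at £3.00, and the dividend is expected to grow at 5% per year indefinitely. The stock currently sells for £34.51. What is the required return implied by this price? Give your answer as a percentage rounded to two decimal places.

13.69%

P = D₁/(r − g) ⇒ r = D₁/P + g = £3.0000/£34.51 + 0.05 = 0.086931 + 0.05 = 0.136931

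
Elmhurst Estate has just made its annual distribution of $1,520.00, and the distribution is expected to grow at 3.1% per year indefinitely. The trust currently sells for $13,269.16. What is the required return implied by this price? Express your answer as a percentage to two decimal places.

D₁ = $1,520.00 × 1.031 = $1,567.1200
P = D₁/(r − g) ⇒ r = D₁/P + g = $1,567.1200/$13,269.16 + 0.031 = 0.118102 + 0.031 = 0.149102

14.91%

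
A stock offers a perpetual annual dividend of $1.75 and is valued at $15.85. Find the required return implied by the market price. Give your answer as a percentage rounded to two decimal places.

11.04%

P = C/r ⇒ r = C/P = $1.75/$15.85 = 0.110410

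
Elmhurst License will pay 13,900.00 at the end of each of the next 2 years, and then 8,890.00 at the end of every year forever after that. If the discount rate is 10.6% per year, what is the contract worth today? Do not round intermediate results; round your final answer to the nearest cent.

92493.46

PV of 2-year annuity: 13,900.00 × [1 − (1+0.106)^−2] / 0.106 = 23931.11387
Perpetuity value at year 2: 8,890.00 / 0.106 = 83867.92453
PV of perpetuity: 83867.92453 / (1+0.106)^2 = 68562.34163
Total PV = 23931.11387 + 68562.34163 = 92493.45550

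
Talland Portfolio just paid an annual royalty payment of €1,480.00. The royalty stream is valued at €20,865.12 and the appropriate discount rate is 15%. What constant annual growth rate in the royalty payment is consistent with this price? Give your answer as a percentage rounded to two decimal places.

7.38%

P = D₀(1+g)/(r−g) ⇒ P(r−g) = D₀(1+g) ⇒ g(P+D₀) = P·r − D₀
g = (P·r − D₀)/(P + D₀) = (€20,865.12×0.15 − €1,480.00) / (€20,865.12 + €1,480.00) = 0.073831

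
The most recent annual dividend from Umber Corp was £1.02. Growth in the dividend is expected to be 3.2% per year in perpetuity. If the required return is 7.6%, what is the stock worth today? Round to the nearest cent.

£23.92

D₁ = D₀ × (1 + g) = £1.02 × 1.032 = £1.0526
Growing perpetuity: P = D₁ / (r − g) = £1.0526 / (0.076 − 0.032) = £23.92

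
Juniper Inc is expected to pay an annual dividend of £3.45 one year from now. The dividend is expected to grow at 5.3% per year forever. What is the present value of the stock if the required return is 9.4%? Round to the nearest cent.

Growing perpetuity: P = D₁ / (r − g) = £3.4500 / (0.094 − 0.053) = £84.15

£84.15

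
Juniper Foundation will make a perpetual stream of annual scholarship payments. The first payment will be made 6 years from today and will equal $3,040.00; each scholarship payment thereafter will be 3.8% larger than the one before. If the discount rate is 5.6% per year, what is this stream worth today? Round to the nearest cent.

Value at end of year 5: C₁ / (r − g) = $3,040.00 / (0.056 − 0.038) = $168,888.8889
Discount to today: PV = $168,888.8889 / (1 + 0.056)^5 = $168,888.8889 / 1.313166 = $128,612.00

$128612.00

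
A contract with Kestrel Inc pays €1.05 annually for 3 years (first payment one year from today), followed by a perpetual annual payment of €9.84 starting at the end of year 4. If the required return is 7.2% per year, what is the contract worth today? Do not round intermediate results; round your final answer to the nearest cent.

€113.68

PV of 3-year annuity: €1.05 × [1 − (1+0.072)^−3] / 0.072 = 2.74549
Perpetuity value at year 3: €9.84 / 0.072 = 136.66667
PV of perpetuity: 136.66667 / (1+0.072)^3 = 110.93747
Total PV = 2.74549 + 110.93747 = 113.68296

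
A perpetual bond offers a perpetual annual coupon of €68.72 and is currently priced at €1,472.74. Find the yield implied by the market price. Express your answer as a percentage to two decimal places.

4.67%

P = C/r ⇒ r = C/P = €68.72/€1,472.74 = 0.046661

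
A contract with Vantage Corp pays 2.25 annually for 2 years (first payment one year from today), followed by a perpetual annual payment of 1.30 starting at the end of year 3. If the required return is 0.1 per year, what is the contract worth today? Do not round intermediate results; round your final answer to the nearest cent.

14.65

PV of 2-year annuity: 2.25 × [1 − (1+0.1)^−2] / 0.1 = 3.90496
Perpetuity value at year 2: 1.30 / 0.1 = 13.00000
PV of perpetuity: 13.00000 / (1+0.1)^2 = 10.74380
Total PV = 3.90496 + 10.74380 = 14.64876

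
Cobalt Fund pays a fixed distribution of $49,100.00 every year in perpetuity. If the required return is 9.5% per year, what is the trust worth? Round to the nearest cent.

$516842.11

Level perpetuity: PV = C / r = $49,100.00 / 0.095 = $516,842.11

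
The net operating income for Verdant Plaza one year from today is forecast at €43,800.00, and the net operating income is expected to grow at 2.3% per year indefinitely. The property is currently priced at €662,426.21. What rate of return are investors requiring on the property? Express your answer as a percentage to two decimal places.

P = D₁/(r − g) ⇒ r = D₁/P + g = €43,800.0000/€662,426.21 + 0.023 = 0.066121 + 0.023 = 0.089121

8.91%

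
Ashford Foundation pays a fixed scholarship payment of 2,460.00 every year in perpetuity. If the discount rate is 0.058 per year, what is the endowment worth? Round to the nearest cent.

Level perpetuity: PV = C / r = 2,460.00 / 0.058 = 42,413.79

42413.79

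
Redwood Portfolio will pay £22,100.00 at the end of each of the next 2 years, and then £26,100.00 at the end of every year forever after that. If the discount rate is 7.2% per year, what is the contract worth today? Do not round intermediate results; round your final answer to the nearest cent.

PV of 2-year annuity: £22,100.00 × [1 − (1+0.072)^−2] / 0.072 = 39846.70862
Perpetuity value at year 2: £26,100.00 / 0.072 = 362500.00000
PV of perpetuity: 362500.00000 / (1+0.072)^2 = 315441.21742
Total PV = 39846.70862 + 315441.21742 = 355287.92604

£355287.93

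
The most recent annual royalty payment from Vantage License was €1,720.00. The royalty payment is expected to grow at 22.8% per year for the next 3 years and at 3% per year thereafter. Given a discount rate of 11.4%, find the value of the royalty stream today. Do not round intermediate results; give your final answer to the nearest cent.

€34540.46

D_1 = 2112.16000
D_2 = 2593.73248
D_3 = 3185.10349
Terminal value at year 3: TV = D_3×(1+g_2)/(r−g_2) = 3280.65659/0.084 = 39055.43560
P_0 = D_1/(1+r)^1 + D_2/(1+r)^2 + D_3/(1+r)^3 + TV/(1+r)^3
    = 1896.01436 + 2090.04097 + 2303.92308 + 28250.48535 = 34540.46375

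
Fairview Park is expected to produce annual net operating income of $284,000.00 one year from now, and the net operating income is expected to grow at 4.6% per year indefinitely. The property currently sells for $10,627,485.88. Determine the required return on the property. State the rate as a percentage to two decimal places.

P = D₁/(r − g) ⇒ r = D₁/P + g = $284,000.0000/$10,627,485.88 + 0.046 = 0.026723 + 0.046 = 0.072723

7.27%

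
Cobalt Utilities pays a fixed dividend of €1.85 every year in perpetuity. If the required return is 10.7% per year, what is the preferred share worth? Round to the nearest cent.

Level perpetuity: PV = C / r = €1.85 / 0.107 = €17.29

€17.29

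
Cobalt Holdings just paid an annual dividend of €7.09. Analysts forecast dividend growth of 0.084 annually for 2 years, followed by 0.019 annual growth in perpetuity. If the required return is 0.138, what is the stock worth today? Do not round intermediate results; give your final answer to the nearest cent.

D_1 = 7.68556
D_2 = 8.33115
Terminal value at year 2: TV = D_2×(1+g_2)/(r−g_2) = 8.48944/0.119 = 71.33982
P_0 = D_1/(1+r)^1 + D_2/(1+r)^2 + TV/(1+r)^2
    = 6.75357 + 6.43310 + 55.08679 = 68.27346

€68.27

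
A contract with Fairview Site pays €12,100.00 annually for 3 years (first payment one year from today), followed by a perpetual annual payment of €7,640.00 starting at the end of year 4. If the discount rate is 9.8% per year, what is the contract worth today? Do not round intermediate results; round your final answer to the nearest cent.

PV of 3-year annuity: €12,100.00 × [1 − (1+0.098)^−3] / 0.098 = 30197.17621
Perpetuity value at year 3: €7,640.00 / 0.098 = 77959.18367
PV of perpetuity: 77959.18367 / (1+0.098)^3 = 58892.53688
Total PV = 30197.17621 + 58892.53688 = 89089.71309

€89089.71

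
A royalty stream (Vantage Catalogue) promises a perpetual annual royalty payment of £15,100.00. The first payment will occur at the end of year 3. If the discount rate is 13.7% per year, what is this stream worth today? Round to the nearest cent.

Value at end of year 2: C / r = £15,100.00 / 0.137 = £110,218.9781
Discount to today: PV = £110,218.9781 / (1 + 0.137)^2 = £110,218.9781 / 1.292769 = £85,258.06

£85258.06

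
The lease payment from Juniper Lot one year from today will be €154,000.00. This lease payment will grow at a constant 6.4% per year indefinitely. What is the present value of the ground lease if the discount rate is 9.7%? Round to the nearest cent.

€4666666.67

Growing perpetuity: P = D₁ / (r − g) = €154,000.0000 / (0.097 − 0.064) = €4,666,666.67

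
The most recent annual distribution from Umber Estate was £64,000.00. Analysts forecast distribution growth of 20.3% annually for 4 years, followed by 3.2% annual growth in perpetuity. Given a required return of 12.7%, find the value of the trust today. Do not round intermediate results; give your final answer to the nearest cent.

£1204784.49

D_1 = 76992.00000
D_2 = 92621.37600
D_3 = 111423.51533
D_4 = 134042.48894
Terminal value at year 4: TV = D_4×(1+g_2)/(r−g_2) = 138331.84859/0.095 = 1456124.72195
P_0 = D_1/(1+r)^1 + D_2/(1+r)^2 + D_3/(1+r)^3 + D_4/(1+r)^4 + TV/(1+r)^4
    = 68315.88287 + 72922.81020 + 77840.40876 + 83089.62887 + 902615.75786 = 1204784.48857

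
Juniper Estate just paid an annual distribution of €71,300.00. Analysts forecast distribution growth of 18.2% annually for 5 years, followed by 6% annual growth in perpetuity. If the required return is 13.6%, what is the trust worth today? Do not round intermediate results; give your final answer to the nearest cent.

€1614985.01

D_1 = 84276.60000
D_2 = 99614.94120
D_3 = 117744.86050
D_4 = 139174.42511
D_5 = 164504.17048
Terminal value at year 5: TV = D_5×(1+g_2)/(r−g_2) = 174374.42071/0.076 = 2294400.27247
P_0 = D_1/(1+r)^1 + D_2/(1+r)^2 + D_3/(1+r)^3 + D_4/(1+r)^4 + D_5/(1+r)^5 + TV/(1+r)^5
    = 74187.14789 + 77191.20493 + 80316.90513 + 83569.17418 + 86953.13722 + 1212767.44012 = 1614985.00947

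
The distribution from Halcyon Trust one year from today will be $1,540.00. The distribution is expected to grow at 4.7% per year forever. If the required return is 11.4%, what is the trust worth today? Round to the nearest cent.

$22985.07

Growing perpetuity: P = D₁ / (r − g) = $1,540.0000 / (0.114 − 0.047) = $22,985.07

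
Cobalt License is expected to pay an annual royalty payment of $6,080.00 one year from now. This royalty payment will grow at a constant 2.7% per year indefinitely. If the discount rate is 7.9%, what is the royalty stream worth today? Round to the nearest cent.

Growing perpetuity: P = D₁ / (r − g) = $6,080.0000 / (0.079 − 0.027) = $116,923.08

$116923.08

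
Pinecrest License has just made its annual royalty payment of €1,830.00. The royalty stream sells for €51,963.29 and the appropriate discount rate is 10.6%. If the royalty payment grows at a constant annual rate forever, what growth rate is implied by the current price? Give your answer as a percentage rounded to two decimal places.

P = D₀(1+g)/(r−g) ⇒ P(r−g) = D₀(1+g) ⇒ g(P+D₀) = P·r − D₀
g = (P·r − D₀)/(P + D₀) = (€51,963.29×0.106 − €1,830.00) / (€51,963.29 + €1,830.00) = 0.068375

6.84%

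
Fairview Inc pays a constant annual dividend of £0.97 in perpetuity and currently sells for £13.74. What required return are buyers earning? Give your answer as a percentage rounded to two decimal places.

P = C/r ⇒ r = C/P = £0.97/£13.74 = 0.070597

7.06%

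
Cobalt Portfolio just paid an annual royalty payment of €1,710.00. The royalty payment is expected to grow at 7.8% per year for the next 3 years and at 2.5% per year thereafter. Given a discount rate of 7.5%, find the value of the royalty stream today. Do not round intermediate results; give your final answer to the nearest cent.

€40507.99

D_1 = 1843.38000
D_2 = 1987.16364
D_3 = 2142.16240
Terminal value at year 3: TV = D_3×(1+g_2)/(r−g_2) = 2195.71646/0.05 = 43914.32928
P_0 = D_1/(1+r)^1 + D_2/(1+r)^2 + D_3/(1+r)^3 + TV/(1+r)^3
    = 1714.77209 + 1719.55750 + 1724.35627 + 35349.30351 = 40507.98937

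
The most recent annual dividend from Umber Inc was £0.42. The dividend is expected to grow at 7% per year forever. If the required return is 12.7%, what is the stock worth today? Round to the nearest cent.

D₁ = D₀ × (1 + g) = £0.42 × 1.07 = £0.4494
Growing perpetuity: P = D₁ / (r − g) = £0.4494 / (0.127 − 0.07) = £7.88

£7.88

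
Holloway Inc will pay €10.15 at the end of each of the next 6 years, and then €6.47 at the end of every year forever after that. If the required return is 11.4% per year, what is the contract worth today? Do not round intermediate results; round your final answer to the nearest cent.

€72.15

PV of 6-year annuity: €10.15 × [1 − (1+0.114)^−6] / 0.114 = 42.44966
Perpetuity value at year 6: €6.47 / 0.114 = 56.75439
PV of perpetuity: 56.75439 / (1+0.114)^6 = 29.69534
Total PV = 42.44966 + 29.69534 = 72.14500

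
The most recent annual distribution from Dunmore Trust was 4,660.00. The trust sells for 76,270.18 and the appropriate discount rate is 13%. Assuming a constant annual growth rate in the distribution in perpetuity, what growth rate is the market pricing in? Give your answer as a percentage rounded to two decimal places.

6.49%

P = D₀(1+g)/(r−g) ⇒ P(r−g) = D₀(1+g) ⇒ g(P+D₀) = P·r − D₀
g = (P·r − D₀)/(P + D₀) = (76,270.18×0.13 − 4,660.00) / (76,270.18 + 4,660.00) = 0.064934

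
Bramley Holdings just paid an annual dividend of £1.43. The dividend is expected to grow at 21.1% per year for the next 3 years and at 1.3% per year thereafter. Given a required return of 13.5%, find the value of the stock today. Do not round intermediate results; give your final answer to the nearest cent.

£19.31

D_1 = 1.73173
D_2 = 2.09713
D_3 = 2.53962
Terminal value at year 3: TV = D_3×(1+g_2)/(r−g_2) = 2.57263/0.122 = 21.08716
P_0 = D_1/(1+r)^1 + D_2/(1+r)^2 + D_3/(1+r)^3 + TV/(1+r)^3
    = 1.52575 + 1.62792 + 1.73692 + 14.42217 = 19.31276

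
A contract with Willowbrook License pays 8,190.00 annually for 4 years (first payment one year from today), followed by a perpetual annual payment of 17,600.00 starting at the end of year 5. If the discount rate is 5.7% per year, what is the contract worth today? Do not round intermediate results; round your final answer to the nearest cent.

275940.04

PV of 4-year annuity: 8,190.00 × [1 − (1+0.057)^−4] / 0.057 = 28575.25934
Perpetuity value at year 4: 17,600.00 / 0.057 = 308771.92982
PV of perpetuity: 308771.92982 / (1+0.057)^4 = 247364.77910
Total PV = 28575.25934 + 247364.77910 = 275940.03844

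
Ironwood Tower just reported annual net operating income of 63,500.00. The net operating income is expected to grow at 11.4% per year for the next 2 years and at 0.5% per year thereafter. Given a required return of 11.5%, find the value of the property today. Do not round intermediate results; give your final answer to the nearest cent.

705948.11

D_1 = 70739.00000
D_2 = 78803.24600
Terminal value at year 2: TV = D_2×(1+g_2)/(r−g_2) = 79197.26223/0.11 = 719975.11118
P_0 = D_1/(1+r)^1 + D_2/(1+r)^2 + TV/(1+r)^2
    = 63443.04933 + 63386.14973 + 579118.91346 = 705948.11252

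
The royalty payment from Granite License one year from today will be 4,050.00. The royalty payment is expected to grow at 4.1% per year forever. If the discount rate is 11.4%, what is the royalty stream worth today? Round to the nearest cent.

55479.45

Growing perpetuity: P = D₁ / (r − g) = 4,050.0000 / (0.114 − 0.041) = 55,479.45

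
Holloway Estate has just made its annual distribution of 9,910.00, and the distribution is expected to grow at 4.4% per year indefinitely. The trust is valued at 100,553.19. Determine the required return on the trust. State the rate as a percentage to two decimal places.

D₁ = 9,910.00 × 1.044 = 10,346.0400
P = D₁/(r − g) ⇒ r = D₁/P + g = 10,346.0400/100,553.19 + 0.044 = 0.102891 + 0.044 = 0.146891

14.69%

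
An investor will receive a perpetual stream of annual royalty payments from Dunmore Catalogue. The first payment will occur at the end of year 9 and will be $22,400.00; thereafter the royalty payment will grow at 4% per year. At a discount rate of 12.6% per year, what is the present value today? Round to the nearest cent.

$100795.80

Value at end of year 8: C₁ / (r − g) = $22,400.00 / (0.126 − 0.04) = $260,465.1163
Discount to today: PV = $260,465.1163 / (1 + 0.126)^8 = $260,465.1163 / 2.584087 = $100,795.80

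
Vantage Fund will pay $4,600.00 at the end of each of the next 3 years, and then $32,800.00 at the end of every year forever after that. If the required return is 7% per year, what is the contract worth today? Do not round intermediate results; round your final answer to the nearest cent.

PV of 3-year annuity: $4,600.00 × [1 − (1+0.07)^−3] / 0.07 = 12071.85380
Perpetuity value at year 3: $32,800.00 / 0.07 = 468571.42857
PV of perpetuity: 468571.42857 / (1+0.07)^3 = 382493.86231
Total PV = 12071.85380 + 382493.86231 = 394565.71612

$394565.72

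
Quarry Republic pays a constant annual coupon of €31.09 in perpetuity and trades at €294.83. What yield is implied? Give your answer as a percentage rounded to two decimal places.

P = C/r ⇒ r = C/P = €31.09/€294.83 = 0.105451

10.55%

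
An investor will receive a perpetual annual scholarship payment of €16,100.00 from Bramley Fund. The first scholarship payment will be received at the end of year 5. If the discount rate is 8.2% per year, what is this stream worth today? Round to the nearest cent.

Value at end of year 4: C / r = €16,100.00 / 0.082 = €196,341.4634
Discount to today: PV = €196,341.4634 / (1 + 0.082)^4 = €196,341.4634 / 1.370595 = €143,252.75

€143252.75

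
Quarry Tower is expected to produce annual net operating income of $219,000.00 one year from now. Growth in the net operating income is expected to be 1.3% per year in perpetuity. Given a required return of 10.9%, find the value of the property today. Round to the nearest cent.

$2281250.00

Growing perpetuity: P = D₁ / (r − g) = $219,000.0000 / (0.109 − 0.013) = $2,281,250.00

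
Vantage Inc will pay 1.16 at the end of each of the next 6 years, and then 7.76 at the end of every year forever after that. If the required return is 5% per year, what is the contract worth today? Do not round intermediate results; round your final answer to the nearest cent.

PV of 6-year annuity: 1.16 × [1 − (1+0.05)^−6] / 0.05 = 5.88780
Perpetuity value at year 6: 7.76 / 0.05 = 155.20000
PV of perpetuity: 155.20000 / (1+0.05)^6 = 115.81263
Total PV = 5.88780 + 115.81263 = 121.70043

121.70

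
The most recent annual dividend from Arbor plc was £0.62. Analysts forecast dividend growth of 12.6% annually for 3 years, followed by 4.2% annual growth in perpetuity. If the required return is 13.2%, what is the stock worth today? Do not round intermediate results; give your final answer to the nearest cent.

£8.91

D_1 = 0.69812
D_2 = 0.78608
D_3 = 0.88513
Terminal value at year 3: TV = D_3×(1+g_2)/(r−g_2) = 0.92231/0.09 = 10.24783
P_0 = D_1/(1+r)^1 + D_2/(1+r)^2 + D_3/(1+r)^3 + TV/(1+r)^3
    = 0.61671 + 0.61344 + 0.61019 + 7.06468 = 8.90504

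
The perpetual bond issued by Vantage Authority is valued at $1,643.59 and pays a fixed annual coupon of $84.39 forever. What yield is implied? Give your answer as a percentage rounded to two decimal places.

P = C/r ⇒ r = C/P = $84.39/$1,643.59 = 0.051345

5.13%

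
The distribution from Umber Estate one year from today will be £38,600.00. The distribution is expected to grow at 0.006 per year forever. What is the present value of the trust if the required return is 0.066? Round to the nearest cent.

£643333.33

Growing perpetuity: P = D₁ / (r − g) = £38,600.0000 / (0.066 − 0.006) = £643,333.33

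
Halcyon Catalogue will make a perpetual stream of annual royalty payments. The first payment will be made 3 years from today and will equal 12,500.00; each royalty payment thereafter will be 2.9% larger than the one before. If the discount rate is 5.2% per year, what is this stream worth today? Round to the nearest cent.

491078.25

Value at end of year 2: C₁ / (r − g) = 12,500.00 / (0.052 − 0.029) = 543,478.2609
Discount to today: PV = 543,478.2609 / (1 + 0.052)^2 = 543,478.2609 / 1.106704 = 491,078.25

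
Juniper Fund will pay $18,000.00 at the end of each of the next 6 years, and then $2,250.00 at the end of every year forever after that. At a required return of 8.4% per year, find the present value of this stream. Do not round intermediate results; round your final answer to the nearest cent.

PV of 6-year annuity: $18,000.00 × [1 − (1+0.084)^−6] / 0.084 = 82211.65507
Perpetuity value at year 6: $2,250.00 / 0.084 = 26785.71429
PV of perpetuity: 26785.71429 / (1+0.084)^6 = 16509.25740
Total PV = 82211.65507 + 16509.25740 = 98720.91247

$98720.91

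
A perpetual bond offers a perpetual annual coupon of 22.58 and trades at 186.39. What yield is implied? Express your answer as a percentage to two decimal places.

12.11%

P = C/r ⇒ r = C/P = 22.58/186.39 = 0.121144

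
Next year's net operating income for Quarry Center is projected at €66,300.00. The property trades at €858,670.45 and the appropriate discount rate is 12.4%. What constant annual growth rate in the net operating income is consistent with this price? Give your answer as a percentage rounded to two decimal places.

P = D₁/(r−g) ⇒ g = r − D₁/P = 0.124 − €66,300.00/€858,670.45 = 0.046788

4.68%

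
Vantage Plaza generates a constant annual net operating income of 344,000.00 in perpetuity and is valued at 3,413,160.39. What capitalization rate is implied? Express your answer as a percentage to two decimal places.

10.08%

P = C/r ⇒ r = C/P = 344,000.00/3,413,160.39 = 0.100786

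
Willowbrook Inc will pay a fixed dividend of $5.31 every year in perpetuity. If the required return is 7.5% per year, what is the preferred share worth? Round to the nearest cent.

Level perpetuity: PV = C / r = $5.31 / 0.075 = $70.80

$70.80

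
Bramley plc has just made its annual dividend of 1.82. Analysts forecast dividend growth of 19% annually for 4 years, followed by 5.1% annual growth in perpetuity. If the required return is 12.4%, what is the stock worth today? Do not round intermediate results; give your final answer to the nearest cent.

D_1 = 2.16580
D_2 = 2.57730
D_3 = 3.06699
D_4 = 3.64972
Terminal value at year 4: TV = D_4×(1+g_2)/(r−g_2) = 3.83585/0.073 = 52.54593
P_0 = D_1/(1+r)^1 + D_2/(1+r)^2 + D_3/(1+r)^3 + D_4/(1+r)^4 + TV/(1+r)^4
    = 1.92687 + 2.04001 + 2.15980 + 2.28662 + 32.92106 = 41.33436

41.33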